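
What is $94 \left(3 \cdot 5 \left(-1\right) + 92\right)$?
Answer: $7238$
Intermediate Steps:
$94 \left(3 \cdot 5 \left(-1\right) + 92\right) = 94 \left(15 \left(-1\right) + 92\right) = 94 \left(-15 + 92\right) = 94 \cdot 77 = 7238$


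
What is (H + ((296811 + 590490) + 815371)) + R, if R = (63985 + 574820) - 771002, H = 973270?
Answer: 2543745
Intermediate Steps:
R = -132197 (R = 638805 - 771002 = -132197)
(H + ((296811 + 590490) + 815371)) + R = (973270 + ((296811 + 590490) + 815371)) - 132197 = (973270 + (887301 + 815371)) - 132197 = (973270 + 1702672) - 132197 = 2675942 - 132197 = 2543745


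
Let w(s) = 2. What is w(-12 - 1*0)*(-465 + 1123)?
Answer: 1316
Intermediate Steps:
w(-12 - 1*0)*(-465 + 1123) = 2*(-465 + 1123) = 2*658 = 1316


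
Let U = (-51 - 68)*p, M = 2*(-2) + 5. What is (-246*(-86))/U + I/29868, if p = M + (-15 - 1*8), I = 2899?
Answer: 319738495/39097212 ≈ 8.1780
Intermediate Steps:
M = 1 (M = -4 + 5 = 1)
p = -22 (p = 1 + (-15 - 1*8) = 1 + (-15 - 8) = 1 - 23 = -22)
U = 2618 (U = (-51 - 68)*(-22) = -119*(-22) = 2618)
(-246*(-86))/U + I/29868 = -246*(-86)/2618 + 2899/29868 = 21156*(1/2618) + 2899*(1/29868) = 10578/1309 + 2899/29868 = 319738495/39097212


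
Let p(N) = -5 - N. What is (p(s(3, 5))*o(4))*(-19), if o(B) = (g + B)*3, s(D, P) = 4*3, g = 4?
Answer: 7752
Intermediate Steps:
s(D, P) = 12
o(B) = 12 + 3*B (o(B) = (4 + B)*3 = 12 + 3*B)
(p(s(3, 5))*o(4))*(-19) = ((-5 - 1*12)*(12 + 3*4))*(-19) = ((-5 - 12)*(12 + 12))*(-19) = -17*24*(-19) = -408*(-19) = 7752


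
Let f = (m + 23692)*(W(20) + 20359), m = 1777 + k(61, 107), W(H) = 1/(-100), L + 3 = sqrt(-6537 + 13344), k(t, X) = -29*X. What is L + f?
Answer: 22767458367/50 + sqrt(6807) ≈ 4.5535e+8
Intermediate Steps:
L = -3 + sqrt(6807) (L = -3 + sqrt(-6537 + 13344) = -3 + sqrt(6807) ≈ 79.505)
W(H) = -1/100
m = -1326 (m = 1777 - 29*107 = 1777 - 3103 = -1326)
f = 22767458517/50 (f = (-1326 + 23692)*(-1/100 + 20359) = 22366*(2035899/100) = 22767458517/50 ≈ 4.5535e+8)
L + f = (-3 + sqrt(6807)) + 22767458517/50 = 22767458367/50 + sqrt(6807)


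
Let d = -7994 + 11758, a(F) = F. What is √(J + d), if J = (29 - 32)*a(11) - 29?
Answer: √3702 ≈ 60.844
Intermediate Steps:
J = -62 (J = (29 - 32)*11 - 29 = -3*11 - 29 = -33 - 29 = -62)
d = 3764
√(J + d) = √(-62 + 3764) = √3702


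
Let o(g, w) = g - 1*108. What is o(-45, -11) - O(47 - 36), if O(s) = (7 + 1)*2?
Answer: -169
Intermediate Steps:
O(s) = 16 (O(s) = 8*2 = 16)
o(g, w) = -108 + g (o(g, w) = g - 108 = -108 + g)
o(-45, -11) - O(47 - 36) = (-108 - 45) - 1*16 = -153 - 16 = -169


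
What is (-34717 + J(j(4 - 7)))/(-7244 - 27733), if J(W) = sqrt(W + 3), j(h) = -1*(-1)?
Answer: 265/267 ≈ 0.99251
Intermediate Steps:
j(h) = 1
J(W) = sqrt(3 + W)
(-34717 + J(j(4 - 7)))/(-7244 - 27733) = (-34717 + sqrt(3 + 1))/(-7244 - 27733) = (-34717 + sqrt(4))/(-34977) = (-34717 + 2)*(-1/34977) = -34715*(-1/34977) = 265/267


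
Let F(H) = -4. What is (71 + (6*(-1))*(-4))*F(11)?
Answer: -380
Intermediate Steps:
(71 + (6*(-1))*(-4))*F(11) = (71 + (6*(-1))*(-4))*(-4) = (71 - 6*(-4))*(-4) = (71 + 24)*(-4) = 95*(-4) = -380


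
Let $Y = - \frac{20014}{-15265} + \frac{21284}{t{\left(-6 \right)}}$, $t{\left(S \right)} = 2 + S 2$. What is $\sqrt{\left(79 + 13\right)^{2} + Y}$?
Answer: $\frac{2 \sqrt{369157112805}}{15265} \approx 79.605$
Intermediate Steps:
$t{\left(S \right)} = 2 + 2 S$
$Y = - \frac{32470012}{15265}$ ($Y = - \frac{20014}{-15265} + \frac{21284}{2 + 2 \left(-6\right)} = \left(-20014\right) \left(- \frac{1}{15265}\right) + \frac{21284}{2 - 12} = \frac{20014}{15265} + \frac{21284}{-10} = \frac{20014}{15265} + 21284 \left(- \frac{1}{10}\right) = \frac{20014}{15265} - \frac{10642}{5} = - \frac{32470012}{15265} \approx -2127.1$)
$\sqrt{\left(79 + 13\right)^{2} + Y} = \sqrt{\left(79 + 13\right)^{2} - \frac{32470012}{15265}} = \sqrt{92^{2} - \frac{32470012}{15265}} = \sqrt{8464 - \frac{32470012}{15265}} = \sqrt{\frac{96732948}{15265}} = \frac{2 \sqrt{369157112805}}{15265}$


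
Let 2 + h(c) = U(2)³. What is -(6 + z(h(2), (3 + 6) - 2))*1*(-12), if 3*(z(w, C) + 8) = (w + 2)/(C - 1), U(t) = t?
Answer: -56/3 ≈ -18.667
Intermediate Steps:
h(c) = 6 (h(c) = -2 + 2³ = -2 + 8 = 6)
z(w, C) = -8 + (2 + w)/(3*(-1 + C)) (z(w, C) = -8 + ((w + 2)/(C - 1))/3 = -8 + ((2 + w)/(-1 + C))/3 = -8 + (2 + w)/(3*(-1 + C)))
-(6 + z(h(2), (3 + 6) - 2))*1*(-12) = -(6 + (26 + 6 - 24*((3 + 6) - 2))/(3*(-1 + ((3 + 6) - 2))))*1*(-12) = -(6 + (26 + 6 - 24*(9 - 2))/(3*(-1 + (9 - 2))))*1*(-12) = -(6 + (26 + 6 - 24*7)/(3*(-1 + 7)))*1*(-12) = -(6 + (⅓)*(26 + 6 - 168)/6)*1*(-12) = -(6 + (⅓)*(⅙)*(-136))*1*(-12) = -(6 - 68/9)*1*(-12) = -(-14/9*1)*(-12) = -(-14)/9*(-12) = -1*(-14/9)*(-12) = (14/9)*(-12) = -56/3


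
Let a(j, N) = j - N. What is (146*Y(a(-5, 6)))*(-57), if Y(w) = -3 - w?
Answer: -66576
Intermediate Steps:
(146*Y(a(-5, 6)))*(-57) = (146*(-3 - (-5 - 1*6)))*(-57) = (146*(-3 - (-5 - 6)))*(-57) = (146*(-3 - 1*(-11)))*(-57) = (146*(-3 + 11))*(-57) = (146*8)*(-57) = 1168*(-57) = -66576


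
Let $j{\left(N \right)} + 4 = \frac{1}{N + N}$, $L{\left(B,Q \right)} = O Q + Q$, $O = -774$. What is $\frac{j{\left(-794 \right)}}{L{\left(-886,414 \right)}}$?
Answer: $\frac{6353}{508194936} \approx 1.2501 \cdot 10^{-5}$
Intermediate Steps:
$L{\left(B,Q \right)} = - 773 Q$ ($L{\left(B,Q \right)} = - 774 Q + Q = - 773 Q$)
$j{\left(N \right)} = -4 + \frac{1}{2 N}$ ($j{\left(N \right)} = -4 + \frac{1}{N + N} = -4 + \frac{1}{2 N}$)
$\frac{j{\left(-794 \right)}}{L{\left(-886,414 \right)}} = \frac{-4 + \frac{1}{2 \left(-794\right)}}{\left(-773\right) 414} = \frac{-4 + \frac{1}{2} \left(- \frac{1}{794}\right)}{-320022} = \left(-4 - \frac{1}{1588}\right) \left(- \frac{1}{320022}\right) = \left(- \frac{6353}{1588}\right) \left(- \frac{1}{320022}\right) = \frac{6353}{508194936}$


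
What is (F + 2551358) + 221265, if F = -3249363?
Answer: -476740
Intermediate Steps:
(F + 2551358) + 221265 = (-3249363 + 2551358) + 221265 = -698005 + 221265 = -476740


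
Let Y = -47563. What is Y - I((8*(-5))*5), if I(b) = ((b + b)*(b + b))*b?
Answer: 31952437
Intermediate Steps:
I(b) = 4*b³ (I(b) = ((2*b)*(2*b))*b = (4*b²)*b = 4*b³)
Y - I((8*(-5))*5) = -47563 - 4*((8*(-5))*5)³ = -47563 - 4*(-40*5)³ = -47563 - 4*(-200)³ = -47563 - 4*(-8000000) = -47563 - 1*(-32000000) = -47563 + 32000000 = 31952437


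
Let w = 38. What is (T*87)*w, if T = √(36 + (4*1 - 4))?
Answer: 19836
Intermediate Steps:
T = 6 (T = √(36 + (4 - 4)) = √(36 + 0) = √36 = 6)
(T*87)*w = (6*87)*38 = 522*38 = 19836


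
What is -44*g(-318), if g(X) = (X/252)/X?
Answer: -11/63 ≈ -0.17460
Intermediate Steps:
g(X) = 1/252 (g(X) = (X*(1/252))/X = (X/252)/X = 1/252)
-44*g(-318) = -44*1/252 = -11/63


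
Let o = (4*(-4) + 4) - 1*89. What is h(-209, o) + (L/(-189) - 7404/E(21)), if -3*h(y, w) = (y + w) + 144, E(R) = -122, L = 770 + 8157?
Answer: 793069/11529 ≈ 68.789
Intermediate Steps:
L = 8927
o = -101 (o = (-16 + 4) - 89 = -12 - 89 = -101)
h(y, w) = -48 - w/3 - y/3 (h(y, w) = -((y + w) + 144)/3 = -((w + y) + 144)/3 = -(144 + w + y)/3 = -48 - w/3 - y/3)
h(-209, o) + (L/(-189) - 7404/E(21)) = (-48 - ⅓*(-101) - ⅓*(-209)) + (8927/(-189) - 7404/(-122)) = (-48 + 101/3 + 209/3) + (8927*(-1/189) - 7404*(-1/122)) = 166/3 + (-8927/189 + 3702/61) = 166/3 + 155131/11529 = 793069/11529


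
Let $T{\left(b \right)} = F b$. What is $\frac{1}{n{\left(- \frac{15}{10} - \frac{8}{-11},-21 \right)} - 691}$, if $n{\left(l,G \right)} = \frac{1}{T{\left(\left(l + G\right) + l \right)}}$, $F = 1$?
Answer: $- \frac{248}{171379} \approx -0.0014471$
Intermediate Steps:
$T{\left(b \right)} = b$ ($T{\left(b \right)} = 1 b = b$)
$n{\left(l,G \right)} = \frac{1}{G + 2 l}$ ($n{\left(l,G \right)} = \frac{1}{\left(l + G\right) + l} = \frac{1}{\left(G + l\right) + l} = \frac{1}{G + 2 l}$)
$\frac{1}{n{\left(- \frac{15}{10} - \frac{8}{-11},-21 \right)} - 691} = \frac{1}{\frac{1}{-21 + 2 \left(- \frac{15}{10} - \frac{8}{-11}\right)} - 691} = \frac{1}{\frac{1}{-21 + 2 \left(\left(-15\right) \frac{1}{10} - - \frac{8}{11}\right)} - 691} = \frac{1}{\frac{1}{-21 + 2 \left(- \frac{3}{2} + \frac{8}{11}\right)} - 691} = \frac{1}{\frac{1}{-21 + 2 \left(- \frac{17}{22}\right)} - 691} = \frac{1}{\frac{1}{-21 - \frac{17}{11}} - 691} = \frac{1}{\frac{1}{- \frac{248}{11}} - 691} = \frac{1}{- \frac{11}{248} - 691} = \frac{1}{- \frac{171379}{248}} = - \frac{248}{171379}$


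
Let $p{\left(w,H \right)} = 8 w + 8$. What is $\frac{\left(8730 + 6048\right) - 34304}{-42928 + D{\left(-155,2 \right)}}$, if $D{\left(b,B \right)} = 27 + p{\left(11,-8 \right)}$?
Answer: $\frac{19526}{42805} \approx 0.45616$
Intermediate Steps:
$p{\left(w,H \right)} = 8 + 8 w$
$D{\left(b,B \right)} = 123$ ($D{\left(b,B \right)} = 27 + \left(8 + 8 \cdot 11\right) = 27 + \left(8 + 88\right) = 27 + 96 = 123$)
$\frac{\left(8730 + 6048\right) - 34304}{-42928 + D{\left(-155,2 \right)}} = \frac{\left(8730 + 6048\right) - 34304}{-42928 + 123} = \frac{14778 - 34304}{-42805} = \left(-19526\right) \left(- \frac{1}{42805}\right) = \frac{19526}{42805}$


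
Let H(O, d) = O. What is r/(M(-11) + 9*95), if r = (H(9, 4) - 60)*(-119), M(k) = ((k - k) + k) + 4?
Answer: 6069/848 ≈ 7.1568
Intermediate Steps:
M(k) = 4 + k (M(k) = (0 + k) + 4 = k + 4 = 4 + k)
r = 6069 (r = (9 - 60)*(-119) = -51*(-119) = 6069)
r/(M(-11) + 9*95) = 6069/((4 - 11) + 9*95) = 6069/(-7 + 855) = 6069/848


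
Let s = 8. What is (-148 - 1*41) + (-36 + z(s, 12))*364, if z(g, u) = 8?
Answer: -10381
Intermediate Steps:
(-148 - 1*41) + (-36 + z(s, 12))*364 = (-148 - 1*41) + (-36 + 8)*364 = (-148 - 41) - 28*364 = -189 - 10192 = -10381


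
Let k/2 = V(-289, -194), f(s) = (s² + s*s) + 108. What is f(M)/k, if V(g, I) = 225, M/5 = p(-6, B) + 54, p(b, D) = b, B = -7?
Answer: 6406/25 ≈ 256.24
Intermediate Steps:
M = 240 (M = 5*(-6 + 54) = 5*48 = 240)
f(s) = 108 + 2*s² (f(s) = (s² + s²) + 108 = 2*s² + 108 = 108 + 2*s²)
k = 450 (k = 2*225 = 450)
f(M)/k = (108 + 2*240²)/450 = (108 + 2*57600)*(1/450) = (108 + 115200)*(1/450) = 115308*(1/450) = 6406/25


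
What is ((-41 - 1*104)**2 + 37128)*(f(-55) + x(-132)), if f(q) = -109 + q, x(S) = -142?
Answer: -17794818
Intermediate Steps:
((-41 - 1*104)**2 + 37128)*(f(-55) + x(-132)) = ((-41 - 1*104)**2 + 37128)*((-109 - 55) - 142) = ((-41 - 104)**2 + 37128)*(-164 - 142) = ((-145)**2 + 37128)*(-306) = (21025 + 37128)*(-306) = 58153*(-306) = -17794818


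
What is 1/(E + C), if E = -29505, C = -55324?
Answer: -1/84829 ≈ -1.1788e-5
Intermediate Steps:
1/(E + C) = 1/(-29505 - 55324) = 1/(-84829) = -1/84829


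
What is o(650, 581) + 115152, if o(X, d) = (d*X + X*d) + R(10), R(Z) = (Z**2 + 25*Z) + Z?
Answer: 870812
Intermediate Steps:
R(Z) = Z**2 + 26*Z
o(X, d) = 360 + 2*X*d (o(X, d) = (d*X + X*d) + 10*(26 + 10) = (X*d + X*d) + 10*36 = 2*X*d + 360 = 360 + 2*X*d)
o(650, 581) + 115152 = (360 + 2*650*581) + 115152 = (360 + 755300) + 115152 = 755660 + 115152 = 870812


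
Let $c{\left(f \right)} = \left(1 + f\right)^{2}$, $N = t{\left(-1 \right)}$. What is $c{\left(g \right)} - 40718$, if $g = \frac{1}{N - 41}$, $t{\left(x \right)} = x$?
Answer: $- \frac{71824871}{1764} \approx -40717.0$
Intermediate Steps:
$N = -1$
$g = - \frac{1}{42}$ ($g = \frac{1}{-1 - 41} = \frac{1}{-42} = - \frac{1}{42} \approx -0.02381$)
$c{\left(g \right)} - 40718 = \left(1 - \frac{1}{42}\right)^{2} - 40718 = \left(\frac{41}{42}\right)^{2} - 40718 = \frac{1681}{1764} - 40718 = - \frac{71824871}{1764}$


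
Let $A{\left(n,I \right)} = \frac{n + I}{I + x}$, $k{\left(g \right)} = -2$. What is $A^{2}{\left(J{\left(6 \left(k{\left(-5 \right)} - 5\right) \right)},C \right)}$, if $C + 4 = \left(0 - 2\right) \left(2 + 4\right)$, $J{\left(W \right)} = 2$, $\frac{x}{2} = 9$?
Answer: $49$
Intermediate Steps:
$x = 18$ ($x = 2 \cdot 9 = 18$)
$C = -16$ ($C = -4 + \left(0 - 2\right) \left(2 + 4\right) = -4 - 12 = -16$)
$A{\left(n,I \right)} = \frac{I + n}{18 + I}$ ($A{\left(n,I \right)} = \frac{n + I}{I + 18} = \frac{I + n}{18 + I}$)
$A^{2}{\left(J{\left(6 \left(k{\left(-5 \right)} - 5\right) \right)},C \right)} = \left(\frac{-16 + 2}{18 - 16}\right)^{2} = \left(\frac{1}{2} \left(-14\right)\right)^{2} = \left(-7\right)^{2} = 49$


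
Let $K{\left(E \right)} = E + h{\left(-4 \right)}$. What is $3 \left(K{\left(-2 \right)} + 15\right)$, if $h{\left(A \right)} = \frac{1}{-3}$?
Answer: $38$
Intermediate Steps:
$h{\left(A \right)} = - \frac{1}{3}$
$K{\left(E \right)} = - \frac{1}{3} + E$ ($K{\left(E \right)} = E - \frac{1}{3} = - \frac{1}{3} + E$)
$3 \left(K{\left(-2 \right)} + 15\right) = 3 \left(\left(- \frac{1}{3} - 2\right) + 15\right) = 3 \left(- \frac{7}{3} + 15\right) = 3 \cdot \frac{38}{3} = 38$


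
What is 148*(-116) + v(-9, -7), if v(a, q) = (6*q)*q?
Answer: -16874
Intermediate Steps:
v(a, q) = 6*q²
148*(-116) + v(-9, -7) = 148*(-116) + 6*(-7)² = -17168 + 6*49 = -17168 + 294 = -16874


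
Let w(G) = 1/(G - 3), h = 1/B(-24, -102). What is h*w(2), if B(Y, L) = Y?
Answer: 1/24 ≈ 0.041667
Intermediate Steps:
h = -1/24 (h = 1/(-24) = -1/24 ≈ -0.041667)
w(G) = 1/(-3 + G)
h*w(2) = -1/(24*(-3 + 2)) = -1/24/(-1) = -1/24*(-1) = 1/24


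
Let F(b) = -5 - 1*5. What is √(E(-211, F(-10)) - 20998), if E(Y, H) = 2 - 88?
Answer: 2*I*√5271 ≈ 145.2*I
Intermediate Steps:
F(b) = -10 (F(b) = -5 - 5 = -10)
E(Y, H) = -86
√(E(-211, F(-10)) - 20998) = √(-86 - 20998) = √(-21084) = 2*I*√5271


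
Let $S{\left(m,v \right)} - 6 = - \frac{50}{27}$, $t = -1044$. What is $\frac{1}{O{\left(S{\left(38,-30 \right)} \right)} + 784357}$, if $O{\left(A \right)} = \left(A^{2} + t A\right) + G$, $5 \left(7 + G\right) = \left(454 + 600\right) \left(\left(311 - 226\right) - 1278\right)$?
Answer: $\frac{3645}{1926572552} \approx 1.892 \cdot 10^{-6}$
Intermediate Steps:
$G = - \frac{1257457}{5}$ ($G = -7 + \frac{\left(454 + 600\right) \left(\left(311 - 226\right) - 1278\right)}{5} = -7 + \frac{1054 \left(85 - 1278\right)}{5} = -7 + \frac{1054 \left(-1193\right)}{5} = -7 + \frac{1}{5} \left(-1257422\right) = -7 - \frac{1257422}{5} = - \frac{1257457}{5} \approx -2.5149 \cdot 10^{5}$)
$S{\left(m,v \right)} = \frac{112}{27}$ ($S{\left(m,v \right)} = 6 - \frac{50}{27} = \frac{112}{27}$)
$O{\left(A \right)} = - \frac{1257457}{5} + A^{2} - 1044 A$ ($O{\left(A \right)} = \left(A^{2} - 1044 A\right) - \frac{1257457}{5} = - \frac{1257457}{5} + A^{2} - 1044 A$)
$\frac{1}{O{\left(S{\left(38,-30 \right)} \right)} + 784357} = \frac{1}{\left(- \frac{1257457}{5} + \left(\frac{112}{27}\right)^{2} - \frac{12992}{3}\right) + 784357} = \frac{1}{\left(- \frac{1257457}{5} + \frac{12544}{729} - \frac{12992}{3}\right) + 784357} = \frac{1}{- \frac{932408713}{3645} + 784357} = \frac{1}{\frac{1926572552}{3645}} = \frac{3645}{1926572552}$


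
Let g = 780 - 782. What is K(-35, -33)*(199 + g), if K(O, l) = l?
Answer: -6501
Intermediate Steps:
g = -2
K(-35, -33)*(199 + g) = -33*(199 - 2) = -33*197 = -6501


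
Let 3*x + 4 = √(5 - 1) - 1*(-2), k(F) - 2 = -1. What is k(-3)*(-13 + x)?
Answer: -13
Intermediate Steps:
k(F) = 1 (k(F) = 2 - 1 = 1)
x = 0 (x = -4/3 + (√(5 - 1) - 1*(-2))/3 = -4/3 + (√4 + 2)/3 = -4/3 + (2 + 2)/3 = -4/3 + (⅓)*4 = -4/3 + 4/3 = 0)
k(-3)*(-13 + x) = 1*(-13 + 0) = 1*(-13) = -13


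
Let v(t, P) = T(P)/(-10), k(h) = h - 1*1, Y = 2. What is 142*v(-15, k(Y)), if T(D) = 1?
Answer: -71/5 ≈ -14.200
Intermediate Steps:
k(h) = -1 + h (k(h) = h - 1 = -1 + h)
v(t, P) = -1/10 (v(t, P) = 1/(-10) = 1*(-1/10) = -1/10)
142*v(-15, k(Y)) = 142*(-1/10) = -71/5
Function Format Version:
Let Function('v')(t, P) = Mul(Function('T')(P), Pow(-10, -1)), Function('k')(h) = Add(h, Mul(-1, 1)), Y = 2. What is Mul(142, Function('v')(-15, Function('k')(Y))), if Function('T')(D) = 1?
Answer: Rational(-71, 5) ≈ -14.200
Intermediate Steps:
Function('k')(h) = Add(-1, h) (Function('k')(h) = Add(h, -1) = Add(-1, h))
Function('v')(t, P) = Rational(-1, 10) (Function('v')(t, P) = Mul(1, Pow(-10, -1)) = Mul(1, Rational(-1, 10)) = Rational(-1, 10))
Mul(142, Function('v')(-15, Function('k')(Y))) = Mul(142, Rational(-1, 10)) = Rational(-71, 5)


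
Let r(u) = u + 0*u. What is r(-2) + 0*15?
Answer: -2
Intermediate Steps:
r(u) = u (r(u) = u + 0 = u)
r(-2) + 0*15 = -2 + 0*15 = -2 + 0 = -2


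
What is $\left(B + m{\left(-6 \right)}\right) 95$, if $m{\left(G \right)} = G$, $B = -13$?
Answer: $-1805$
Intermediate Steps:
$\left(B + m{\left(-6 \right)}\right) 95 = \left(-13 - 6\right) 95 = \left(-19\right) 95 = -1805$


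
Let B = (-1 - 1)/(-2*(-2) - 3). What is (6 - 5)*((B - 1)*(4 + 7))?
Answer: -33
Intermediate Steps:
B = -2 (B = -2/(4 - 3) = -2/1 = -2*1 = -2)
(6 - 5)*((B - 1)*(4 + 7)) = (6 - 5)*((-2 - 1)*(4 + 7)) = 1*(-3*11) = 1*(-33) = -33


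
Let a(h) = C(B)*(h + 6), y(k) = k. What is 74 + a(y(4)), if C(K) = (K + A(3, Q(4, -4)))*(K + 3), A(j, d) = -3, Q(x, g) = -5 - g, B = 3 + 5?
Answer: 624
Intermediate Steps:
B = 8
C(K) = (-3 + K)*(3 + K) (C(K) = (K - 3)*(K + 3) = (-3 + K)*(3 + K))
a(h) = 330 + 55*h (a(h) = (-9 + 8²)*(h + 6) = (-9 + 64)*(6 + h) = 55*(6 + h) = 330 + 55*h)
74 + a(y(4)) = 74 + (330 + 55*4) = 74 + (330 + 220) = 74 + 550 = 624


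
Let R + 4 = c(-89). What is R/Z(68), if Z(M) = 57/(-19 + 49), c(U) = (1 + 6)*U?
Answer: -330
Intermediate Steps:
c(U) = 7*U
R = -627 (R = -4 + 7*(-89) = -4 - 623 = -627)
Z(M) = 19/10 (Z(M) = 57/30 = 57*(1/30) = 19/10)
R/Z(68) = -627/19/10 = -627*10/19 = -330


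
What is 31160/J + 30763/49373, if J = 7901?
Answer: 1781521143/390096073 ≈ 4.5669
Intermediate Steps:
31160/J + 30763/49373 = 31160/7901 + 30763/49373 = 1781521143/390096073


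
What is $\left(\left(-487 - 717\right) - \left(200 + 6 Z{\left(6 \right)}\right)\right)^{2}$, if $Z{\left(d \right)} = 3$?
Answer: $2022084$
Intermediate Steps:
$\left(\left(-487 - 717\right) - \left(200 + 6 Z{\left(6 \right)}\right)\right)^{2} = \left(\left(-487 - 717\right) - 218\right)^{2} = \left(-1204 - 218\right)^{2} = \left(-1422\right)^{2} = 2022084$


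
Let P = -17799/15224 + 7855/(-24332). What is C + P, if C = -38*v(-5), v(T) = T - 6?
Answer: 3506527819/8418872 ≈ 416.51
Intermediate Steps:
v(T) = -6 + T
C = 418 (C = -38*(-6 - 5) = -38*(-11) = 418)
P = -12560677/8418872 (P = -17799*1/15224 + 7855*(-1/24332) = -17799/15224 - 7855/24332 = -12560677/8418872 ≈ -1.4920)
C + P = 418 - 12560677/8418872 = 3506527819/8418872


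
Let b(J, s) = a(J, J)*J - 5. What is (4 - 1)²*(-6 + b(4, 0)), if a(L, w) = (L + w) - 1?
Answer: 153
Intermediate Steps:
a(L, w) = -1 + L + w
b(J, s) = -5 + J*(-1 + 2*J) (b(J, s) = (-1 + J + J)*J - 5 = (-1 + 2*J)*J - 5 = J*(-1 + 2*J) - 5 = -5 + J*(-1 + 2*J))
(4 - 1)²*(-6 + b(4, 0)) = (4 - 1)²*(-6 + (-5 + 4*(-1 + 2*4))) = 3²*(-6 + (-5 + 4*(-1 + 8))) = 9*(-6 + (-5 + 4*7)) = 9*(-6 + (-5 + 28)) = 9*(-6 + 23) = 9*17 = 153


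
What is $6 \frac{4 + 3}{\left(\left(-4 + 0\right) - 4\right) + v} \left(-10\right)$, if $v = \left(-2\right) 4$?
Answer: $\frac{105}{4} \approx 26.25$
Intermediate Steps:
$v = -8$
$6 \frac{4 + 3}{\left(\left(-4 + 0\right) - 4\right) + v} \left(-10\right) = 6 \frac{4 + 3}{\left(\left(-4 + 0\right) - 4\right) - 8} \left(-10\right) = 6 \frac{7}{\left(-4 - 4\right) - 8} \left(-10\right) = 6 \frac{7}{-8 - 8} \left(-10\right) = 6 \frac{7}{-16} \left(-10\right) = 6 \cdot 7 \left(- \frac{1}{16}\right) \left(-10\right) = 6 \left(- \frac{7}{16}\right) \left(-10\right) = \left(- \frac{21}{8}\right) \left(-10\right) = \frac{105}{4}$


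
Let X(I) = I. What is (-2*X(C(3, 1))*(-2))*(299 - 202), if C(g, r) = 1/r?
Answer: 388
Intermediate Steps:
(-2*X(C(3, 1))*(-2))*(299 - 202) = (-2/1*(-2))*(299 - 202) = (-2*1*(-2))*97 = -2*(-2)*97 = 4*97 = 388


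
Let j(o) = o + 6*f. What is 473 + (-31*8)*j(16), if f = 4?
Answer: -9447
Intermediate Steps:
j(o) = 24 + o (j(o) = o + 6*4 = o + 24 = 24 + o)
473 + (-31*8)*j(16) = 473 + (-31*8)*(24 + 16) = 473 - 248*40 = 473 - 9920 = -9447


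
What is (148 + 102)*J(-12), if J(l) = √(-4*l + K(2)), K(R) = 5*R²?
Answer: 500*√17 ≈ 2061.6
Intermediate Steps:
J(l) = √(20 - 4*l) (J(l) = √(-4*l + 5*2²) = √(-4*l + 5*4) = √(-4*l + 20) = √(20 - 4*l))
(148 + 102)*J(-12) = (148 + 102)*(2*√(5 - 1*(-12))) = 250*(2*√(5 + 12)) = 250*(2*√17) = 500*√17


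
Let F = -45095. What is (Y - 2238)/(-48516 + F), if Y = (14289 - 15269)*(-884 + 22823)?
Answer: 21502458/93611 ≈ 229.70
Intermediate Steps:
Y = -21500220 (Y = -980*21939 = -21500220)
(Y - 2238)/(-48516 + F) = (-21500220 - 2238)/(-48516 - 45095) = -21502458/(-93611) = -21502458*(-1/93611) = 21502458/93611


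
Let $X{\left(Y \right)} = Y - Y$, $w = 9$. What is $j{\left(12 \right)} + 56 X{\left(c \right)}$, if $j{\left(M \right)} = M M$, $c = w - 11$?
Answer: $144$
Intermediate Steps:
$c = -2$ ($c = 9 - 11 = -2$)
$X{\left(Y \right)} = 0$
$j{\left(M \right)} = M^{2}$
$j{\left(12 \right)} + 56 X{\left(c \right)} = 12^{2} + 56 \cdot 0 = 144 + 0 = 144$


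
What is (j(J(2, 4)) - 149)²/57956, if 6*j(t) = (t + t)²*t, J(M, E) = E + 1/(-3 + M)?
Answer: 17161/57956 ≈ 0.29610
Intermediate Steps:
j(t) = 2*t³/3 (j(t) = ((t + t)²*t)/6 = ((2*t)²*t)/6 = ((4*t²)*t)/6 = (4*t³)/6 = 2*t³/3)
(j(J(2, 4)) - 149)²/57956 = (2*((1 - 3*4 + 4*2)/(-3 + 2))³/3 - 149)²/57956 = (2*((1 - 12 + 8)/(-1))³/3 - 149)²*(1/57956) = (2*(-1*(-3))³/3 - 149)²*(1/57956) = ((⅔)*3³ - 149)²*(1/57956) = ((⅔)*27 - 149)²*(1/57956) = (18 - 149)²*(1/57956) = (-131)²*(1/57956) = 17161*(1/57956) = 17161/57956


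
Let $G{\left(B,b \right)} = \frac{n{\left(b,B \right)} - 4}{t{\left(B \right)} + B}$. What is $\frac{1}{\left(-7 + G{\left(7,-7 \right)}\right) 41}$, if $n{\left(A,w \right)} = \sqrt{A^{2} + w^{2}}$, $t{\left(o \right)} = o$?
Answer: $- \frac{714}{211273} - \frac{49 \sqrt{2}}{211273} \approx -0.0037075$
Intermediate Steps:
$G{\left(B,b \right)} = \frac{-4 + \sqrt{B^{2} + b^{2}}}{2 B}$ ($G{\left(B,b \right)} = \frac{\sqrt{b^{2} + B^{2}} - 4}{B + B} = \frac{\sqrt{B^{2} + b^{2}} - 4}{2 B} = \left(-4 + \sqrt{B^{2} + b^{2}}\right) \frac{1}{2 B} = \frac{-4 + \sqrt{B^{2} + b^{2}}}{2 B}$)
$\frac{1}{\left(-7 + G{\left(7,-7 \right)}\right) 41} = \frac{1}{\left(-7 + \frac{-4 + \sqrt{7^{2} + \left(-7\right)^{2}}}{2 \cdot 7}\right) 41} = \frac{1}{\left(-7 + \frac{1}{2} \cdot \frac{1}{7} \left(-4 + \sqrt{49 + 49}\right)\right) 41} = \frac{1}{\left(-7 + \frac{1}{2} \cdot \frac{1}{7} \left(-4 + \sqrt{98}\right)\right) 41} = \frac{1}{\left(-7 + \frac{1}{2} \cdot \frac{1}{7} \left(-4 + 7 \sqrt{2}\right)\right) 41} = \frac{1}{\left(-7 - \left(\frac{2}{7} - \frac{\sqrt{2}}{2}\right)\right) 41} = \frac{1}{\left(- \frac{51}{7} + \frac{\sqrt{2}}{2}\right) 41} = \frac{1}{- \frac{2091}{7} + \frac{41 \sqrt{2}}{2}}$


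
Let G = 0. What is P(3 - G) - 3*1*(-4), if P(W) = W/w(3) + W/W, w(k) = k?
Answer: 14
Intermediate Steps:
P(W) = 1 + W/3 (P(W) = W/3 + W/W = W*(⅓) + 1 = W/3 + 1 = 1 + W/3)
P(3 - G) - 3*1*(-4) = (1 + (3 - 1*0)/3) - 3*1*(-4) = (1 + (3 + 0)/3) - 3*(-4) = (1 + (⅓)*3) + 12 = (1 + 1) + 12 = 2 + 12 = 14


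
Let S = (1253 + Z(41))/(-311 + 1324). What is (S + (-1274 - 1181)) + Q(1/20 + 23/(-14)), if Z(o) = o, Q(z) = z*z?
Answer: -48667796123/19854800 ≈ -2451.2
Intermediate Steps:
Q(z) = z**2
S = 1294/1013 (S = (1253 + 41)/(-311 + 1324) = 1294/1013 ≈ 1.2774)
(S + (-1274 - 1181)) + Q(1/20 + 23/(-14)) = (1294/1013 + (-1274 - 1181)) + (1/20 + 23/(-14))**2 = (1294/1013 - 2455) + (1*(1/20) + 23*(-1/14))**2 = -2485621/1013 + (1/20 - 23/14)**2 = -2485621/1013 + (-223/140)**2 = -2485621/1013 + 49729/19600 = -48667796123/19854800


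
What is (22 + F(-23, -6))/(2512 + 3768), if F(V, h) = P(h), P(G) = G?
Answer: 2/785 ≈ 0.0025478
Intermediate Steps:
F(V, h) = h
(22 + F(-23, -6))/(2512 + 3768) = (22 - 6)/(2512 + 3768) = 16/6280 = 16*(1/6280) = 2/785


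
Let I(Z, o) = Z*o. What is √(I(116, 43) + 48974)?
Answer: √53962 ≈ 232.30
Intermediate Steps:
√(I(116, 43) + 48974) = √(116*43 + 48974) = √(4988 + 48974) = √53962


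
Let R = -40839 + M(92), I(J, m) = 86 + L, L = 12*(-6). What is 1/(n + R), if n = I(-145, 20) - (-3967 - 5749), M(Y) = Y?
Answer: -1/31017 ≈ -3.2240e-5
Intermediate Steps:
L = -72
I(J, m) = 14 (I(J, m) = 86 - 72 = 14)
R = -40747 (R = -40839 + 92 = -40747)
n = 9730 (n = 14 - (-3967 - 5749) = 14 - 1*(-9716) = 14 + 9716 = 9730)
1/(n + R) = 1/(9730 - 40747) = 1/(-31017) = -1/31017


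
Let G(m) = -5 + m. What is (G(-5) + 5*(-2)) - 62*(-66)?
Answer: 4072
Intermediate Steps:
(G(-5) + 5*(-2)) - 62*(-66) = ((-5 - 5) + 5*(-2)) - 62*(-66) = (-10 - 10) + 4092 = -20 + 4092 = 4072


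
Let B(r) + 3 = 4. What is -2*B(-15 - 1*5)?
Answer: -2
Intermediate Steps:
B(r) = 1 (B(r) = -3 + 4 = 1)
-2*B(-15 - 1*5) = -2*1 = -2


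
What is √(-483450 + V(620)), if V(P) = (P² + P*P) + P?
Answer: √285970 ≈ 534.76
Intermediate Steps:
V(P) = P + 2*P² (V(P) = (P² + P²) + P = 2*P² + P = P + 2*P²)
√(-483450 + V(620)) = √(-483450 + 620*(1 + 2*620)) = √(-483450 + 620*(1 + 1240)) = √(-483450 + 620*1241) = √(-483450 + 769420) = √285970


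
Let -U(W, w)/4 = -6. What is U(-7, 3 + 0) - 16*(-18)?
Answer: 312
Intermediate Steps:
U(W, w) = 24 (U(W, w) = -4*(-6) = 24)
U(-7, 3 + 0) - 16*(-18) = 24 - 16*(-18) = 24 + 288 = 312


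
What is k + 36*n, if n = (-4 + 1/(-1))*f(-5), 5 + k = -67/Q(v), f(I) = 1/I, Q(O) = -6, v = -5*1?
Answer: 253/6 ≈ 42.167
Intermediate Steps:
v = -5
k = 37/6 (k = -5 - 67/(-6) = -5 - 67*(-1/6) = -5 + 67/6 = 37/6 ≈ 6.1667)
n = 1 (n = (-4 + 1/(-1))/(-5) = (-4 - 1)*(-1/5) = -5*(-1/5) = 1)
k + 36*n = 37/6 + 36*1 = 37/6 + 36 = 253/6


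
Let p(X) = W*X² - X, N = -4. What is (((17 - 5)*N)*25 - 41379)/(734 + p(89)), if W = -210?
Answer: 14193/554255 ≈ 0.025607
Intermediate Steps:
p(X) = -X - 210*X² (p(X) = -210*X² - X = -X - 210*X²)
(((17 - 5)*N)*25 - 41379)/(734 + p(89)) = (((17 - 5)*(-4))*25 - 41379)/(734 - 1*89*(1 + 210*89)) = ((12*(-4))*25 - 41379)/(734 - 1*89*(1 + 18690)) = (-48*25 - 41379)/(734 - 1*89*18691) = (-1200 - 41379)/(734 - 1663499) = -42579/(-1662765) = -42579*(-1/1662765) = 14193/554255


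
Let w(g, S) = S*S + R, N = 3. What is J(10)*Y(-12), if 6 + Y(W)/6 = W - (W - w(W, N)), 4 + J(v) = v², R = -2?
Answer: 576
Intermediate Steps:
w(g, S) = -2 + S² (w(g, S) = S*S - 2 = S² - 2 = -2 + S²)
J(v) = -4 + v²
Y(W) = 6 (Y(W) = -36 + 6*(W - (W - (-2 + 3²))) = -36 + 6*(W - (W - (-2 + 9))) = -36 + 6*(W - (W - 1*7)) = -36 + 6*(W - (W - 7)) = -36 + 6*(W - (-7 + W)) = -36 + 6*(W + (7 - W)) = -36 + 6*7 = -36 + 42 = 6)
J(10)*Y(-12) = (-4 + 10²)*6 = (-4 + 100)*6 = 96*6 = 576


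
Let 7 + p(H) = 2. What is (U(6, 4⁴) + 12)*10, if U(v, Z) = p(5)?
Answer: 70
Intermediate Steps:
p(H) = -5 (p(H) = -7 + 2 = -5)
U(v, Z) = -5
(U(6, 4⁴) + 12)*10 = (-5 + 12)*10 = 7*10 = 70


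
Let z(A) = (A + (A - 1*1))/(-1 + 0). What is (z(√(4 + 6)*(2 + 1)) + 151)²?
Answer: 23464 - 1824*√10 ≈ 17696.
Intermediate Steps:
z(A) = 1 - 2*A (z(A) = (A + (A - 1))/(-1) = (A + (-1 + A))*(-1) = (-1 + 2*A)*(-1) = 1 - 2*A)
(z(√(4 + 6)*(2 + 1)) + 151)² = ((1 - 2*√(4 + 6)*(2 + 1)) + 151)² = ((1 - 2*√10*3) + 151)² = ((1 - 6*√10) + 151)² = (152 - 6*√10)²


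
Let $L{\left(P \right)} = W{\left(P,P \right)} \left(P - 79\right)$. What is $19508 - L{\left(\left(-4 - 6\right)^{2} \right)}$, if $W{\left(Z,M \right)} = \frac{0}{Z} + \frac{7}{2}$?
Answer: $\frac{38869}{2} \approx 19435.0$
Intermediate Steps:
$W{\left(Z,M \right)} = \frac{7}{2}$ ($W{\left(Z,M \right)} = 0 + 7 \cdot \frac{1}{2} = 0 + \frac{7}{2} = \frac{7}{2}$)
$L{\left(P \right)} = - \frac{553}{2} + \frac{7 P}{2}$ ($L{\left(P \right)} = \frac{7 \left(P - 79\right)}{2} = \frac{7 \left(-79 + P\right)}{2} = - \frac{553}{2} + \frac{7 P}{2}$)
$19508 - L{\left(\left(-4 - 6\right)^{2} \right)} = 19508 - \left(- \frac{553}{2} + \frac{7 \left(-4 - 6\right)^{2}}{2}\right) = 19508 - \left(- \frac{553}{2} + \frac{7 \left(-10\right)^{2}}{2}\right) = 19508 - \left(- \frac{553}{2} + \frac{7}{2} \cdot 100\right) = 19508 - \left(- \frac{553}{2} + 350\right) = 19508 - \frac{147}{2} = \frac{38869}{2}$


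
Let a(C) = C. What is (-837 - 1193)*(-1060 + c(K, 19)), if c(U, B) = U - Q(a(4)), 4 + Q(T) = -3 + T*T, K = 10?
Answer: 2149770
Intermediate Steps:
Q(T) = -7 + T² (Q(T) = -4 + (-3 + T*T) = -4 + (-3 + T²) = -7 + T²)
c(U, B) = -9 + U (c(U, B) = U - (-7 + 4²) = U - (-7 + 16) = U - 1*9 = U - 9 = -9 + U)
(-837 - 1193)*(-1060 + c(K, 19)) = (-837 - 1193)*(-1060 + (-9 + 10)) = -2030*(-1060 + 1) = -2030*(-1059) = 2149770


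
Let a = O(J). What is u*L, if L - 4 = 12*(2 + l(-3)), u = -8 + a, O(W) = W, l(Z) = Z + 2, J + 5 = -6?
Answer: -304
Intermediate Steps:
J = -11 (J = -5 - 6 = -11)
l(Z) = 2 + Z
a = -11
u = -19 (u = -8 - 11 = -19)
L = 16 (L = 4 + 12*(2 + (2 - 3)) = 4 + 12*(2 - 1) = 4 + 12*1 = 4 + 12 = 16)
u*L = -19*16 = -304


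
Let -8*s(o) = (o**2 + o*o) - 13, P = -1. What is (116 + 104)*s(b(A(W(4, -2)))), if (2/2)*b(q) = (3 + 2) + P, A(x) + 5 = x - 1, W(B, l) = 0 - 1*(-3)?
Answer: -1045/2 ≈ -522.50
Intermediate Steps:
W(B, l) = 3 (W(B, l) = 0 + 3 = 3)
A(x) = -6 + x (A(x) = -5 + (x - 1) = -5 + (-1 + x) = -6 + x)
b(q) = 4 (b(q) = (3 + 2) - 1 = 5 - 1 = 4)
s(o) = 13/8 - o**2/4 (s(o) = -((o**2 + o*o) - 13)/8 = -((o**2 + o**2) - 13)/8 = -(2*o**2 - 13)/8 = -(-13 + 2*o**2)/8 = 13/8 - o**2/4)
(116 + 104)*s(b(A(W(4, -2)))) = (116 + 104)*(13/8 - 1/4*4**2) = 220*(13/8 - 1/4*16) = 220*(13/8 - 4) = 220*(-19/8) = -1045/2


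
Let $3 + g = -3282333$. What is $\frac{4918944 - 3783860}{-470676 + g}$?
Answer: $- \frac{283771}{938253} \approx -0.30245$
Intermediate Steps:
$g = -3282336$ ($g = -3 - 3282333 = -3282336$)
$\frac{4918944 - 3783860}{-470676 + g} = \frac{4918944 - 3783860}{-470676 - 3282336} = \frac{1135084}{-3753012} = 1135084 \left(- \frac{1}{3753012}\right) = - \frac{283771}{938253}$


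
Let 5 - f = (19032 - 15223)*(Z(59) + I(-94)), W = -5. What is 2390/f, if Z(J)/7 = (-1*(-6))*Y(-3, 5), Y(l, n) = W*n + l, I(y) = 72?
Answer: 2390/4205141 ≈ 0.00056835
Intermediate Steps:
Y(l, n) = l - 5*n (Y(l, n) = -5*n + l = l - 5*n)
Z(J) = -1176 (Z(J) = 7*((-1*(-6))*(-3 - 5*5)) = 7*(6*(-3 - 25)) = 7*(6*(-28)) = 7*(-168) = -1176)
f = 4205141 (f = 5 - (19032 - 15223)*(-1176 + 72) = 5 - 3809*(-1104) = 5 - 1*(-4205136) = 5 + 4205136 = 4205141)
2390/f = 2390/4205141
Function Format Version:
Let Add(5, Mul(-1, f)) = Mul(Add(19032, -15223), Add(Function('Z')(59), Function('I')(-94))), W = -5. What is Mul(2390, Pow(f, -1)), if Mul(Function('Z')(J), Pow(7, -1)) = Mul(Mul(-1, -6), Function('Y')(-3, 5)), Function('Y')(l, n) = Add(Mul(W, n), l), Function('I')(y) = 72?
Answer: Rational(2390, 4205141) ≈ 0.00056835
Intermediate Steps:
Function('Y')(l, n) = Add(l, Mul(-5, n)) (Function('Y')(l, n) = Add(Mul(-5, n), l) = Add(l, Mul(-5, n)))
Function('Z')(J) = -1176 (Function('Z')(J) = Mul(7, Mul(Mul(-1, -6), Add(-3, Mul(-5, 5)))) = Mul(7, Mul(6, Add(-3, -25))) = Mul(7, Mul(6, -28)) = Mul(7, -168) = -1176)
f = 4205141 (f = Add(5, Mul(-1, Mul(Add(19032, -15223), Add(-1176, 72)))) = Add(5, Mul(-1, Mul(3809, -1104))) = Add(5, Mul(-1, -4205136)) = Add(5, 4205136) = 4205141)
Mul(2390, Pow(f, -1)) = Mul(2390, Pow(4205141, -1)) = Mul(2390, Rational(1, 4205141)) = Rational(2390, 4205141)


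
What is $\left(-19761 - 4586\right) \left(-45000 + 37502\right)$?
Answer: $182553806$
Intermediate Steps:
$\left(-19761 - 4586\right) \left(-45000 + 37502\right) = \left(-24347\right) \left(-7498\right) = 182553806$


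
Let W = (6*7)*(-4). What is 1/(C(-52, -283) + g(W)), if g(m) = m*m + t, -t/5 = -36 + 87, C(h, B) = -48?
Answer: 1/27921 ≈ 3.5815e-5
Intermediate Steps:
t = -255 (t = -5*(-36 + 87) = -5*51 = -255)
W = -168 (W = 42*(-4) = -168)
g(m) = -255 + m**2 (g(m) = m*m - 255 = m**2 - 255 = -255 + m**2)
1/(C(-52, -283) + g(W)) = 1/(-48 + (-255 + (-168)**2)) = 1/(-48 + (-255 + 28224)) = 1/(-48 + 27969) = 1/27921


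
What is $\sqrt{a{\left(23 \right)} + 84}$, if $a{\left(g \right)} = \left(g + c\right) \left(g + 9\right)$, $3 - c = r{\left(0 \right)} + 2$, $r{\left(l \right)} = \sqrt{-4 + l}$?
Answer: $2 \sqrt{213 - 16 i} \approx 29.21 - 1.0955 i$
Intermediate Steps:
$c = 1 - 2 i$ ($c = 3 - \left(\sqrt{-4 + 0} + 2\right) = 3 - \left(\sqrt{-4} + 2\right) = 3 - \left(2 i + 2\right) = 3 - \left(2 + 2 i\right) = 1 - 2 i \approx 1.0 - 2.0 i$)
$a{\left(g \right)} = \left(9 + g\right) \left(1 + g - 2 i\right)$ ($a{\left(g \right)} = \left(g + \left(1 - 2 i\right)\right) \left(g + 9\right) = \left(1 + g - 2 i\right) \left(9 + g\right) = \left(9 + g\right) \left(1 + g - 2 i\right)$)
$\sqrt{a{\left(23 \right)} + 84} = \sqrt{\left(9 + 23^{2} - 18 i + 2 \cdot 23 \left(5 - i\right)\right) + 84} = \sqrt{\left(9 + 529 - 18 i + \left(230 - 46 i\right)\right) + 84} = \sqrt{\left(768 - 64 i\right) + 84} = \sqrt{852 - 64 i}$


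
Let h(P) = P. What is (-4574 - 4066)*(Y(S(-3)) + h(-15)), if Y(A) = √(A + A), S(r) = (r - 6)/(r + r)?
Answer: 129600 - 8640*√3 ≈ 1.1464e+5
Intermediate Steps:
S(r) = (-6 + r)/(2*r) (S(r) = (-6 + r)/((2*r)) = (-6 + r)*(1/(2*r)) = (-6 + r)/(2*r))
Y(A) = √2*√A (Y(A) = √(2*A) = √2*√A)
(-4574 - 4066)*(Y(S(-3)) + h(-15)) = (-4574 - 4066)*(√2*√((½)*(-6 - 3)/(-3)) - 15) = -8640*(√2*√((½)*(-⅓)*(-9)) - 15) = -8640*(√2*√(3/2) - 15) = -8640*(√2*(√6/2) - 15) = -8640*(√3 - 15) = -8640*(-15 + √3) = 129600 - 8640*√3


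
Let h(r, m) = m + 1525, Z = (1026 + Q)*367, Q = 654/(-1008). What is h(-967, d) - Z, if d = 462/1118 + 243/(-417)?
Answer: -4892278853513/13053768 ≈ -3.7478e+5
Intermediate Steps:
Q = -109/168 (Q = 654*(-1/1008) = -109/168 ≈ -0.64881)
d = -13170/77701 (d = 462*(1/1118) + 243*(-1/417) = 231/559 - 81/139 = -13170/77701 ≈ -0.16950)
Z = 63219053/168 (Z = (1026 - 109/168)*367 = (172259/168)*367 = 63219053/168 ≈ 3.7630e+5)
h(r, m) = 1525 + m
h(-967, d) - Z = (1525 - 13170/77701) - 1*63219053/168 = 118480855/77701 - 63219053/168 = -4892278853513/13053768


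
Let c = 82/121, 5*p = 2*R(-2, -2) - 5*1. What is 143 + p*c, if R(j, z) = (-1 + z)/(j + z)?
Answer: 86228/605 ≈ 142.53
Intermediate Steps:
R(j, z) = (-1 + z)/(j + z)
p = -7/10 (p = (2*((-1 - 2)/(-2 - 2)) - 5*1)/5 = (2*(-3/(-4)) - 5)/5 = (2*(-1/4*(-3)) - 5)/5 = (2*(3/4) - 5)/5 = (3/2 - 5)/5 = (1/5)*(-7/2) = -7/10 ≈ -0.70000)
c = 82/121 (c = 82*(1/121) = 82/121 ≈ 0.67769)
143 + p*c = 143 - 7/10*82/121 = 143 - 287/605 = 86228/605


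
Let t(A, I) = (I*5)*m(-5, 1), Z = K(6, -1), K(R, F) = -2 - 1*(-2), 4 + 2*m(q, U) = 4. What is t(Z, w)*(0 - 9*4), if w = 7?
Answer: 0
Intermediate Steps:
m(q, U) = 0 (m(q, U) = -2 + (½)*4 = -2 + 2 = 0)
K(R, F) = 0 (K(R, F) = -2 + 2 = 0)
Z = 0
t(A, I) = 0 (t(A, I) = (I*5)*0 = (5*I)*0 = 0)
t(Z, w)*(0 - 9*4) = 0*(0 - 9*4) = 0*(0 - 36) = 0*(-36) = 0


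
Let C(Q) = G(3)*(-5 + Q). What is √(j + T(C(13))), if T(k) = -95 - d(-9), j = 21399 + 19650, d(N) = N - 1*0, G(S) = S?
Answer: √40963 ≈ 202.39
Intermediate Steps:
d(N) = N (d(N) = N + 0 = N)
j = 41049
C(Q) = -15 + 3*Q (C(Q) = 3*(-5 + Q) = -15 + 3*Q)
T(k) = -86 (T(k) = -95 - 1*(-9) = -95 + 9 = -86)
√(j + T(C(13))) = √(41049 - 86) = √40963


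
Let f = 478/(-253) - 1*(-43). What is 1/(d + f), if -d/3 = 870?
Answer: -253/649929 ≈ -0.00038927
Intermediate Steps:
d = -2610 (d = -3*870 = -2610)
f = 10401/253 (f = 478*(-1/253) + 43 = -478/253 + 43 = 10401/253 ≈ 41.111)
1/(d + f) = 1/(-2610 + 10401/253) = 1/(-649929/253) = -253/649929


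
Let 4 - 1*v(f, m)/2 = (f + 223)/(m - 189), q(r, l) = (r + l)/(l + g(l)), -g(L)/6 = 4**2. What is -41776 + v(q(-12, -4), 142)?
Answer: -49066242/1175 ≈ -41759.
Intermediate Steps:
g(L) = -96 (g(L) = -6*4**2 = -6*16 = -96)
q(r, l) = (l + r)/(-96 + l) (q(r, l) = (r + l)/(l - 96) = (l + r)/(-96 + l))
v(f, m) = 8 - 2*(223 + f)/(-189 + m) (v(f, m) = 8 - 2*(f + 223)/(m - 189) = 8 - 2*(223 + f)/(-189 + m))
-41776 + v(q(-12, -4), 142) = -41776 + 2*(-979 - (-4 - 12)/(-96 - 4) + 4*142)/(-189 + 142) = -41776 + 2*(-979 - (-16)/(-100) + 568)/(-47) = -41776 + 2*(-1/47)*(-979 - (-1)*(-16)/100 + 568) = -41776 + 2*(-1/47)*(-979 - 1*4/25 + 568) = -41776 + 2*(-1/47)*(-979 - 4/25 + 568) = -41776 + 2*(-1/47)*(-10279/25) = -41776 + 20558/1175 = -49066242/1175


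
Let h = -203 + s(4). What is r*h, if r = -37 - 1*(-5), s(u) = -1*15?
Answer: 6976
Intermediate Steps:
s(u) = -15
r = -32 (r = -37 + 5 = -32)
h = -218 (h = -203 - 15 = -218)
r*h = -32*(-218) = 6976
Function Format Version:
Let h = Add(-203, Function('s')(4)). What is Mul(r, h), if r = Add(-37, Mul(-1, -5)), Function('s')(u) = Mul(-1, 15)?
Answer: 6976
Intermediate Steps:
Function('s')(u) = -15
r = -32 (r = Add(-37, 5) = -32)
h = -218 (h = Add(-203, -15) = -218)
Mul(r, h) = Mul(-32, -218) = 6976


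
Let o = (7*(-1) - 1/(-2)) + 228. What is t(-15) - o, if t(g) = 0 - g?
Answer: -413/2 ≈ -206.50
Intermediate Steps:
t(g) = -g
o = 443/2 (o = (-7 - 1*(-½)) + 228 = (-7 + ½) + 228 = -13/2 + 228 = 443/2 ≈ 221.50)
t(-15) - o = -1*(-15) - 1*443/2 = 15 - 443/2 = -413/2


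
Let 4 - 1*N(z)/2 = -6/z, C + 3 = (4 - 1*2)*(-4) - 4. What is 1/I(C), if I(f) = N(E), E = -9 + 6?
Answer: ¼ ≈ 0.25000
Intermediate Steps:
E = -3
C = -15 (C = -3 + ((4 - 1*2)*(-4) - 4) = -3 + ((4 - 2)*(-4) - 4) = -3 + (2*(-4) - 4) = -3 + (-8 - 4) = -3 - 12 = -15)
N(z) = 8 + 12/z (N(z) = 8 - (-12)/z = 8 + 12/z)
I(f) = 4 (I(f) = 8 + 12/(-3) = 8 + 12*(-⅓) = 8 - 4 = 4)
1/I(C) = 1/4 = ¼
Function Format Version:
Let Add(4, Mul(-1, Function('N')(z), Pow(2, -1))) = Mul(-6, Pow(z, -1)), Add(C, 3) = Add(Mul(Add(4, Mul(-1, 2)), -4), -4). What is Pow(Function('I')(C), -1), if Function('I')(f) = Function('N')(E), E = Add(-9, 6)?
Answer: Rational(1, 4) ≈ 0.25000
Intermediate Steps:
E = -3
C = -15 (C = Add(-3, Add(Mul(Add(4, Mul(-1, 2)), -4), -4)) = Add(-3, Add(Mul(Add(4, -2), -4), -4)) = Add(-3, Add(Mul(2, -4), -4)) = Add(-3, Add(-8, -4)) = Add(-3, -12) = -15)
Function('N')(z) = Add(8, Mul(12, Pow(z, -1))) (Function('N')(z) = Add(8, Mul(-2, Mul(-6, Pow(z, -1)))) = Add(8, Mul(12, Pow(z, -1))))
Function('I')(f) = 4 (Function('I')(f) = Add(8, Mul(12, Pow(-3, -1))) = Add(8, Mul(12, Rational(-1, 3))) = Add(8, -4) = 4)
Pow(Function('I')(C), -1) = Pow(4, -1) = Rational(1, 4)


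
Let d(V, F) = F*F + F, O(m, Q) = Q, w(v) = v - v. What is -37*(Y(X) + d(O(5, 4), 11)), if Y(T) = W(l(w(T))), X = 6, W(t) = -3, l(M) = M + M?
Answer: -4773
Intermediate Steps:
w(v) = 0
l(M) = 2*M
Y(T) = -3
d(V, F) = F + F² (d(V, F) = F² + F = F + F²)
-37*(Y(X) + d(O(5, 4), 11)) = -37*(-3 + 11*(1 + 11)) = -37*(-3 + 11*12) = -37*(-3 + 132) = -37*129 = -4773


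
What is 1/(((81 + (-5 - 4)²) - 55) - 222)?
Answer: -1/115 ≈ -0.0086956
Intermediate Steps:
1/(((81 + (-5 - 4)²) - 55) - 222) = 1/(((81 + (-9)²) - 55) - 222) = 1/(((81 + 81) - 55) - 222) = 1/((162 - 55) - 222) = 1/(107 - 222) = 1/(-115) = -1/115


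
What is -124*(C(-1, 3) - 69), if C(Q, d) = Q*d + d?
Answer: 8556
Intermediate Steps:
C(Q, d) = d + Q*d
-124*(C(-1, 3) - 69) = -124*(3*(1 - 1) - 69) = -124*(3*0 - 69) = -124*(0 - 69) = -124*(-69) = 8556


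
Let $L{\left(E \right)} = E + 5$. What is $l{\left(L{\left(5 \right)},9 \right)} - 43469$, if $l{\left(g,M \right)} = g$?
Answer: $-43459$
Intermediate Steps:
$L{\left(E \right)} = 5 + E$
$l{\left(L{\left(5 \right)},9 \right)} - 43469 = \left(5 + 5\right) - 43469 = 10 - 43469 = -43459$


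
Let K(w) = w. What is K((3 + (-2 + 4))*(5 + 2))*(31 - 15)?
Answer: 560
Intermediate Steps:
K((3 + (-2 + 4))*(5 + 2))*(31 - 15) = ((3 + (-2 + 4))*(5 + 2))*(31 - 15) = ((3 + 2)*7)*16 = (5*7)*16 = 35*16 = 560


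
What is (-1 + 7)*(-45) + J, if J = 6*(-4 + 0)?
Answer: -294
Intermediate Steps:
J = -24 (J = 6*(-4) = -24)
(-1 + 7)*(-45) + J = (-1 + 7)*(-45) - 24 = 6*(-45) - 24 = -270 - 24 = -294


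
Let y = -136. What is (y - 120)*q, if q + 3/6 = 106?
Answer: -27008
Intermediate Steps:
q = 211/2 (q = -1/2 + 106 = 211/2 ≈ 105.50)
(y - 120)*q = (-136 - 120)*(211/2) = -256*211/2 = -27008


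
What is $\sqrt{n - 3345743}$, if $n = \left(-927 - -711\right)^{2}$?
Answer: $i \sqrt{3299087} \approx 1816.3 i$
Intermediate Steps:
$n = 46656$ ($n = \left(-927 + 711\right)^{2} = \left(-216\right)^{2} = 46656$)
$\sqrt{n - 3345743} = \sqrt{46656 - 3345743} = \sqrt{-3299087} = i \sqrt{3299087}$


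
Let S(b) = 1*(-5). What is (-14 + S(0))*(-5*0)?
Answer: 0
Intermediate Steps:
S(b) = -5
(-14 + S(0))*(-5*0) = (-14 - 5)*(-5*0) = -19*0 = 0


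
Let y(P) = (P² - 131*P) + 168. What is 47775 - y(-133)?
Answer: 12495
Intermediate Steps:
y(P) = 168 + P² - 131*P
47775 - y(-133) = 47775 - (168 + (-133)² - 131*(-133)) = 47775 - (168 + 17689 + 17423) = 47775 - 1*35280 = 47775 - 35280 = 12495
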